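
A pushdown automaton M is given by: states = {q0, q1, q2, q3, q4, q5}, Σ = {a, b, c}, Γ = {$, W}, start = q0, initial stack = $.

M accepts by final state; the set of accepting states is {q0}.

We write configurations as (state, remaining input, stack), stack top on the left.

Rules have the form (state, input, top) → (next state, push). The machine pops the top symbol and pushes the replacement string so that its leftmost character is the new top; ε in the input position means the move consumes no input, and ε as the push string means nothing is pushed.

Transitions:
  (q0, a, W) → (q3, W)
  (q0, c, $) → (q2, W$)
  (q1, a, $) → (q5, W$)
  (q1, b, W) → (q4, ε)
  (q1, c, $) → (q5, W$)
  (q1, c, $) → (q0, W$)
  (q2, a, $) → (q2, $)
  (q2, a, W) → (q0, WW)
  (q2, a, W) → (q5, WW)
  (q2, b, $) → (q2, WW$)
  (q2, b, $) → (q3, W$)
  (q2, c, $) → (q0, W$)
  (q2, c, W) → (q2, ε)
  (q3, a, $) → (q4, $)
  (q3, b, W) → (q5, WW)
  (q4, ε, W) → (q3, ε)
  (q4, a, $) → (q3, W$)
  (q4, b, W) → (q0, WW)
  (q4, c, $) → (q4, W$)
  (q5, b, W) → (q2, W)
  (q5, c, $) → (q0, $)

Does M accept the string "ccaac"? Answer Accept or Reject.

One accepting computation: (q0, ccaac, $) ⊢ (q2, caac, W$) ⊢ (q2, aac, $) ⊢ (q2, ac, $) ⊢ (q2, c, $) ⊢ (q0, ε, W$)
All input consumed and state q0 ∈ F.

Accept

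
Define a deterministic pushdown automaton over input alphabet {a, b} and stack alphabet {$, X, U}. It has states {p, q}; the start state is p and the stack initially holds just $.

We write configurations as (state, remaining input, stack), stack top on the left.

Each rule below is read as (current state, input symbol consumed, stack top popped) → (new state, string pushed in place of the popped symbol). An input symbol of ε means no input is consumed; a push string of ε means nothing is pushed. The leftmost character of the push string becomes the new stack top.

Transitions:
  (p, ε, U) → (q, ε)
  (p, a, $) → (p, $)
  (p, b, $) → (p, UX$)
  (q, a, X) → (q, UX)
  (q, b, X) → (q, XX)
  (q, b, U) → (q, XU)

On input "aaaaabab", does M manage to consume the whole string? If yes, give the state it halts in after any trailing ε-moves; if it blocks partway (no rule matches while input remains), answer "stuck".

q

(p, aaaaabab, $)
  read a, top $: go to p, push $ → (p, aaaabab, $)
  read a, top $: go to p, push $ → (p, aaabab, $)
  read a, top $: go to p, push $ → (p, aabab, $)
  read a, top $: go to p, push $ → (p, abab, $)
  read a, top $: go to p, push $ → (p, bab, $)
  read b, top $: go to p, push UX$ → (p, ab, UX$)
  ε-move, top U: go to q, push ε → (q, ab, X$)
  read a, top X: go to q, push UX → (q, b, UX$)
  read b, top U: go to q, push XU → (q, ε, XUX$)
All input consumed; M is in state q.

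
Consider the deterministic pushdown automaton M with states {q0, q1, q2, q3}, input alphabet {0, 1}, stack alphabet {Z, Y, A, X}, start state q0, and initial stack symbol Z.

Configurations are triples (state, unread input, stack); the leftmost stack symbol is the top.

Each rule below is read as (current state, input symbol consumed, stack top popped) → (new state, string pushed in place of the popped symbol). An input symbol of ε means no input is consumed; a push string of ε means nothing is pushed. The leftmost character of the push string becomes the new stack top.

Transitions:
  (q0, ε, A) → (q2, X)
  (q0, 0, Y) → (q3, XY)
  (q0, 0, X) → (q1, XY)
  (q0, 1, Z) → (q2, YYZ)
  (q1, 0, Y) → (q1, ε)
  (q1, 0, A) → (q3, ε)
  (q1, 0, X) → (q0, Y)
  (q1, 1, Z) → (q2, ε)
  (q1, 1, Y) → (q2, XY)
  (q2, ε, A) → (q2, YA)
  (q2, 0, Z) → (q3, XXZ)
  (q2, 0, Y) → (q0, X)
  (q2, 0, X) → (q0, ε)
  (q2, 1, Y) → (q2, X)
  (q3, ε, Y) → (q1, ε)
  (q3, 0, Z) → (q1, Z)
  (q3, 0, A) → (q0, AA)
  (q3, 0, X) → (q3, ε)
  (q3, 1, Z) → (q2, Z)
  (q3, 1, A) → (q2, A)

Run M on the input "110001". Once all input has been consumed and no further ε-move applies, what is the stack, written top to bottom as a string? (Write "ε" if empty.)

(q0, 110001, Z)
  read 1, top Z: go to q2, push YYZ → (q2, 10001, YYZ)
  read 1, top Y: go to q2, push X → (q2, 0001, XYZ)
  read 0, top X: go to q0, push ε → (q0, 001, YZ)
  read 0, top Y: go to q3, push XY → (q3, 01, XYZ)
  read 0, top X: go to q3, push ε → (q3, 1, YZ)
  ε-move, top Y: go to q1, push ε → (q1, 1, Z)
  read 1, top Z: go to q2, push ε → (q2, ε, ε)
All input consumed in state q2 with stack ε.

ε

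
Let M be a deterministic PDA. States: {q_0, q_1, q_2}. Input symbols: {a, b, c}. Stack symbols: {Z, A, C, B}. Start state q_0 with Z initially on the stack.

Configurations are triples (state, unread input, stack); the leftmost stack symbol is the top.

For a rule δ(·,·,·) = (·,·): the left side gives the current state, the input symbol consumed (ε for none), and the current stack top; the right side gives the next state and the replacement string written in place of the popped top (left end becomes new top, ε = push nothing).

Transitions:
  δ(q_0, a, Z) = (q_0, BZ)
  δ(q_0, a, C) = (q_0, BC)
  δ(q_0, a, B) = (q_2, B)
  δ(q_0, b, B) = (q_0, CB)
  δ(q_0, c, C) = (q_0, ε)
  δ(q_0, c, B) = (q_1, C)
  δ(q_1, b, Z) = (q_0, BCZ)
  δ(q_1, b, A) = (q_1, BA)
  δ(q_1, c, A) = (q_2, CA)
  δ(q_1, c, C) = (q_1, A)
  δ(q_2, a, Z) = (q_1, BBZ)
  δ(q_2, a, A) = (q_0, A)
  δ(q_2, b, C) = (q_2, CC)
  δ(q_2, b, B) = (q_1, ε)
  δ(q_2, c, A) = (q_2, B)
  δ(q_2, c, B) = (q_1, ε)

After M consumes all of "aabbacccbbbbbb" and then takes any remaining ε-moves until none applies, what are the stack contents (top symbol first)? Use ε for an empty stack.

(q_0, aabbacccbbbbbb, Z) ⊢ (q_0, abbacccbbbbbb, BZ) ⊢ (q_2, bbacccbbbbbb, BZ) ⊢ (q_1, bacccbbbbbb, Z) ⊢ (q_0, acccbbbbbb, BCZ) ⊢ (q_2, cccbbbbbb, BCZ) ⊢ (q_1, ccbbbbbb, CZ) ⊢ (q_1, cbbbbbb, AZ) ⊢ (q_2, bbbbbb, CAZ) ⊢ (q_2, bbbbb, CCAZ) ⊢ (q_2, bbbb, CCCAZ) ⊢ (q_2, bbb, CCCCAZ) ⊢ (q_2, bb, CCCCCAZ) ⊢ (q_2, b, CCCCCCAZ) ⊢ (q_2, ε, CCCCCCCAZ)
All input consumed in state q_2 with stack CCCCCCCAZ.

CCCCCCCAZ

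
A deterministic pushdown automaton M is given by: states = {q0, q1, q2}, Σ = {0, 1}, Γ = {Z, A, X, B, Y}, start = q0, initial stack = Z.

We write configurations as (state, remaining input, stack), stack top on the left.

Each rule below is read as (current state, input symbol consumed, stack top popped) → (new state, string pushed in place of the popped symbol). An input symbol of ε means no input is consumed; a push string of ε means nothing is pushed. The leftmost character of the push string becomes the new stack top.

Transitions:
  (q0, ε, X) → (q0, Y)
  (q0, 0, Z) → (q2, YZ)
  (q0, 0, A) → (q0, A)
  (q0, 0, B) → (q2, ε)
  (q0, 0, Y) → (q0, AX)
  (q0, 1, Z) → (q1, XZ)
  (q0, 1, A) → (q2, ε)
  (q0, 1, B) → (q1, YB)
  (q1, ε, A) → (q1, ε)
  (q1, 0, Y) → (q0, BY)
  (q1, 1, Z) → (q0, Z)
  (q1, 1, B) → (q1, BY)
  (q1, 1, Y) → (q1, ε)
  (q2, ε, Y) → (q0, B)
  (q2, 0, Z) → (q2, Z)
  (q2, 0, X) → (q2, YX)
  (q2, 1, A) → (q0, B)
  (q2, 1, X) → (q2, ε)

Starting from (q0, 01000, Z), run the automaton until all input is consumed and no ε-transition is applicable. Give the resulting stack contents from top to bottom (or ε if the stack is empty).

BZ

(q0, 01000, Z)
  read 0, top Z: go to q2, push YZ → (q2, 1000, YZ)
  ε-move, top Y: go to q0, push B → (q0, 1000, BZ)
  read 1, top B: go to q1, push YB → (q1, 000, YBZ)
  read 0, top Y: go to q0, push BY → (q0, 00, BYBZ)
  read 0, top B: go to q2, push ε → (q2, 0, YBZ)
  ε-move, top Y: go to q0, push B → (q0, 0, BBZ)
  read 0, top B: go to q2, push ε → (q2, ε, BZ)
All input consumed in state q2 with stack BZ.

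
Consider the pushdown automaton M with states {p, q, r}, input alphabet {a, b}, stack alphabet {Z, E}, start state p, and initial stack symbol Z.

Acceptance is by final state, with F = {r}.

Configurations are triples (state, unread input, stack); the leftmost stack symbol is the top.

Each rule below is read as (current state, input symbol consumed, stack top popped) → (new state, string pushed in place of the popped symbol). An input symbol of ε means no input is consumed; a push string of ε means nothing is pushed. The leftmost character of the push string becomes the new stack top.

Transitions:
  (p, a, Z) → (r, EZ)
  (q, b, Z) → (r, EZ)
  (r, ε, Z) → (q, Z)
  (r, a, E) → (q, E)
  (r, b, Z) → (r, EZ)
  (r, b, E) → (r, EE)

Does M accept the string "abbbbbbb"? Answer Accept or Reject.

Accept

One accepting computation: (p, abbbbbbb, Z) ⊢ (r, bbbbbbb, EZ) ⊢ (r, bbbbbb, EEZ) ⊢ (r, bbbbb, EEEZ) ⊢ (r, bbbb, EEEEZ) ⊢ (r, bbb, EEEEEZ) ⊢ (r, bb, EEEEEEZ) ⊢ (r, b, EEEEEEEZ) ⊢ (r, ε, EEEEEEEEZ)
All input consumed and state r ∈ F.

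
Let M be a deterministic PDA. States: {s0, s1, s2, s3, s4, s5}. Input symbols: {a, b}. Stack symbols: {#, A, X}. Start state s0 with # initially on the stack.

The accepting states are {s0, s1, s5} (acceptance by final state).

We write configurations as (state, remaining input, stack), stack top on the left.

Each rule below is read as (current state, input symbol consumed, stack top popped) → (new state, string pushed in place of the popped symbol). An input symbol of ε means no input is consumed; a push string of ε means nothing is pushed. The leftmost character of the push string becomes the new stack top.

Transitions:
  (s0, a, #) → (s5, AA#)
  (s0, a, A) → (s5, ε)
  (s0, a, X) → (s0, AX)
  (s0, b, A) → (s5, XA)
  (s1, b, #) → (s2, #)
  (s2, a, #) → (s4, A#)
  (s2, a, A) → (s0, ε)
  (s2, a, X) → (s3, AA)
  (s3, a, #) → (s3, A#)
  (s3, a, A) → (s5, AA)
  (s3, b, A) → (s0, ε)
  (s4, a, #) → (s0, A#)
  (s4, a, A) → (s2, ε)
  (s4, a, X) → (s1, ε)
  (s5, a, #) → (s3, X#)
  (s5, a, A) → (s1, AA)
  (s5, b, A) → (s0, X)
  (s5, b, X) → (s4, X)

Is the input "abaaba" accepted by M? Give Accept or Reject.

(s0, abaaba, #) ⊢ (s5, baaba, AA#) ⊢ (s0, aaba, XA#) ⊢ (s0, aba, AXA#) ⊢ (s5, ba, XA#) ⊢ (s4, a, XA#) ⊢ (s1, ε, A#)
All input consumed; state s1 ∈ F.

Accept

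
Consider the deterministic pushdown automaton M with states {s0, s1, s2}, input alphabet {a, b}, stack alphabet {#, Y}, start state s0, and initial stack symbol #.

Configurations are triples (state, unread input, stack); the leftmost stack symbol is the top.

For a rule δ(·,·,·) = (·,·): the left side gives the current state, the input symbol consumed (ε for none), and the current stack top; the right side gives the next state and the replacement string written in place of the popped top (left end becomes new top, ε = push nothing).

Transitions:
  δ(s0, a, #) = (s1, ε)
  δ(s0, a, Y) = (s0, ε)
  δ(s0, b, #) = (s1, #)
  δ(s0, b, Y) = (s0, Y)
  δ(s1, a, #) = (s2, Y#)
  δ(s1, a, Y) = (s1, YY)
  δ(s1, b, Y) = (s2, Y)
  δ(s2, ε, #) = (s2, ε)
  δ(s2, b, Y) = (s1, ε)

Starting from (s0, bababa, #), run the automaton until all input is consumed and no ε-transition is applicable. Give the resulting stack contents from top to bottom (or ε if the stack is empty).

(s0, bababa, #)
  read b, top #: go to s1, push # → (s1, ababa, #)
  read a, top #: go to s2, push Y# → (s2, baba, Y#)
  read b, top Y: go to s1, push ε → (s1, aba, #)
  read a, top #: go to s2, push Y# → (s2, ba, Y#)
  read b, top Y: go to s1, push ε → (s1, a, #)
  read a, top #: go to s2, push Y# → (s2, ε, Y#)
All input consumed in state s2 with stack Y#.

Y#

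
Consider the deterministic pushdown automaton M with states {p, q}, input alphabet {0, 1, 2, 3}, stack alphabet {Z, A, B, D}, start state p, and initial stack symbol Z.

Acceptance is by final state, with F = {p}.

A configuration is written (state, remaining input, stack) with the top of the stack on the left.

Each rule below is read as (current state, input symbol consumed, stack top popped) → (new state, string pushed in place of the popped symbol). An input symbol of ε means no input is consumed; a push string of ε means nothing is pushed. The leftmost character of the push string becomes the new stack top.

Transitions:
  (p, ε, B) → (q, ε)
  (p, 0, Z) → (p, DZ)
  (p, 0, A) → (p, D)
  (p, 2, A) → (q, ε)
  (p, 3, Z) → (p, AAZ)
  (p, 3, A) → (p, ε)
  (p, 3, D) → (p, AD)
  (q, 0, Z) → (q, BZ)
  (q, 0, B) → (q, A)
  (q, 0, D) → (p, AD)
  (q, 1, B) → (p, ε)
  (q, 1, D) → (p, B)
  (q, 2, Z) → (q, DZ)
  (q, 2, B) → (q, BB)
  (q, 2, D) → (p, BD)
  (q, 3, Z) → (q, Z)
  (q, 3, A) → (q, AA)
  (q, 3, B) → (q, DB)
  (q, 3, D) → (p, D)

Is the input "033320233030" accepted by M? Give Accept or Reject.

(p, 033320233030, Z) ⊢ (p, 33320233030, DZ) ⊢ (p, 3320233030, ADZ) ⊢ (p, 320233030, DZ) ⊢ (p, 20233030, ADZ) ⊢ (q, 0233030, DZ) ⊢ (p, 233030, ADZ) ⊢ (q, 33030, DZ) ⊢ (p, 3030, DZ) ⊢ (p, 030, ADZ) ⊢ (p, 30, DDZ) ⊢ (p, 0, ADDZ) ⊢ (p, ε, DDDZ)
All input consumed; state p ∈ F.

Accept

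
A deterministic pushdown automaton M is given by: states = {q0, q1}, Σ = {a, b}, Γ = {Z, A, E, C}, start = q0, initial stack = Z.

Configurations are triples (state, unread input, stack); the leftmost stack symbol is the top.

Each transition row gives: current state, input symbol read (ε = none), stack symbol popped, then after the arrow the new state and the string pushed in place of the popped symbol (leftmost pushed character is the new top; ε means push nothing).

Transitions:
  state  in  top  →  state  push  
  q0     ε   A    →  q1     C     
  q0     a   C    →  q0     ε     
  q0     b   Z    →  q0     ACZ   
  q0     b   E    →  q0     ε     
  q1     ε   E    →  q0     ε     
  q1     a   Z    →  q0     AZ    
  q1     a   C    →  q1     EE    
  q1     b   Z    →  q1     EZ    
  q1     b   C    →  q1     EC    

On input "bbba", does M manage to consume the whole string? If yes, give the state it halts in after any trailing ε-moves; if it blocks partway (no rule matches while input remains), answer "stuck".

stuck

(q0, bbba, Z)
  read b, top Z: go to q0, push ACZ → (q0, bba, ACZ)
  ε-move, top A: go to q1, push C → (q1, bba, CCZ)
  read b, top C: go to q1, push EC → (q1, ba, ECCZ)
  ε-move, top E: go to q0, push ε → (q0, ba, CCZ)
No transition for (q0, b, top C); M blocks with input ba remaining.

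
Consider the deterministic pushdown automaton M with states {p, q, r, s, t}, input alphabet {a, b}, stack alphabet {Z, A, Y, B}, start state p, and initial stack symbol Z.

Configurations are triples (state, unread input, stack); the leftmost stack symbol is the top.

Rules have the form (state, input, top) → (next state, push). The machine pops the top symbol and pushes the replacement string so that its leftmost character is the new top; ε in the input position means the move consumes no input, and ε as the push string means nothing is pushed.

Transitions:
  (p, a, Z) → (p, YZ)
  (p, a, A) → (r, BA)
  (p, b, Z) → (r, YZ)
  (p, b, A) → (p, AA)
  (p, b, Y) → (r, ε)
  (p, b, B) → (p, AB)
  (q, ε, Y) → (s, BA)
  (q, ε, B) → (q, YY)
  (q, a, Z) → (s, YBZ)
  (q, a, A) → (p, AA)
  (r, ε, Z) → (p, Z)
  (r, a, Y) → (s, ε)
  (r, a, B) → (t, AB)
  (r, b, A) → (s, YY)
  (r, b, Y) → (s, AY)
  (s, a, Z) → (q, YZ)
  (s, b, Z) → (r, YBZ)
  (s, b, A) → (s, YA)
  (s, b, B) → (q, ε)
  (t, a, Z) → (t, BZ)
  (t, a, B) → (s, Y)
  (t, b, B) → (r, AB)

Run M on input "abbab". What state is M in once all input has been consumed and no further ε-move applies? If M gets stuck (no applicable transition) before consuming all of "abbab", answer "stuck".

r

(p, abbab, Z)
  read a, top Z: go to p, push YZ → (p, bbab, YZ)
  read b, top Y: go to r, push ε → (r, bab, Z)
  ε-move, top Z: go to p, push Z → (p, bab, Z)
  read b, top Z: go to r, push YZ → (r, ab, YZ)
  read a, top Y: go to s, push ε → (s, b, Z)
  read b, top Z: go to r, push YBZ → (r, ε, YBZ)
All input consumed; M is in state r.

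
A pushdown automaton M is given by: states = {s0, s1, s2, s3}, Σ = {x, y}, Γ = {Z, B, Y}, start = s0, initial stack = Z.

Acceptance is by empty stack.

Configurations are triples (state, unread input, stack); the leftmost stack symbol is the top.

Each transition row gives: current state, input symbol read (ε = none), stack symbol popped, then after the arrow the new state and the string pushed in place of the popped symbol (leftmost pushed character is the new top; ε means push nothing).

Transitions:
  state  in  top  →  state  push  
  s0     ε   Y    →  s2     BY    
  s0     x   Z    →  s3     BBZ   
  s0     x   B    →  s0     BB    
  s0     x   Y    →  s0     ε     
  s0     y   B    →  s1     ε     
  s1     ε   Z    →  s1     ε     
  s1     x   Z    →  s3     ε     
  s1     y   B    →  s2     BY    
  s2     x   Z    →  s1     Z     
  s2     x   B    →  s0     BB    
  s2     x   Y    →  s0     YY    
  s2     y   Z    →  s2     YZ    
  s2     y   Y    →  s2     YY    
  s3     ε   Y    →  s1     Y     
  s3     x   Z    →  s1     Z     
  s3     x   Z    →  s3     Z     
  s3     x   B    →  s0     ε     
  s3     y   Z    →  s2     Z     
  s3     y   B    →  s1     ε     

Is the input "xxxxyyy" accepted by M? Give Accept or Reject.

No computation consumes all input and empties the stack.

Reject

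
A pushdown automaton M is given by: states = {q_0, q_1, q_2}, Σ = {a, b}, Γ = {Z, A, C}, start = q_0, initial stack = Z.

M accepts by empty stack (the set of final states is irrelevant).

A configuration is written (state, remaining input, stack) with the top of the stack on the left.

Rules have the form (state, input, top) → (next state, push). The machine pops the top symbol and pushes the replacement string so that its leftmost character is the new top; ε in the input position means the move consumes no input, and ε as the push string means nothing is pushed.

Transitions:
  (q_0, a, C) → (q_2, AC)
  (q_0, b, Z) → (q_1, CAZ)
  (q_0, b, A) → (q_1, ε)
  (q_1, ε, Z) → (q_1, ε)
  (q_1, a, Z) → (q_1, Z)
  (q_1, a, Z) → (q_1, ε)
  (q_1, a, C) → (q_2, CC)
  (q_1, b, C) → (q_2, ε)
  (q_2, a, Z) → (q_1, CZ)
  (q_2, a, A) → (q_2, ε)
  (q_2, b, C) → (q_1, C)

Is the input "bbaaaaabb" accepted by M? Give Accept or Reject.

Reject

No computation consumes all input and empties the stack.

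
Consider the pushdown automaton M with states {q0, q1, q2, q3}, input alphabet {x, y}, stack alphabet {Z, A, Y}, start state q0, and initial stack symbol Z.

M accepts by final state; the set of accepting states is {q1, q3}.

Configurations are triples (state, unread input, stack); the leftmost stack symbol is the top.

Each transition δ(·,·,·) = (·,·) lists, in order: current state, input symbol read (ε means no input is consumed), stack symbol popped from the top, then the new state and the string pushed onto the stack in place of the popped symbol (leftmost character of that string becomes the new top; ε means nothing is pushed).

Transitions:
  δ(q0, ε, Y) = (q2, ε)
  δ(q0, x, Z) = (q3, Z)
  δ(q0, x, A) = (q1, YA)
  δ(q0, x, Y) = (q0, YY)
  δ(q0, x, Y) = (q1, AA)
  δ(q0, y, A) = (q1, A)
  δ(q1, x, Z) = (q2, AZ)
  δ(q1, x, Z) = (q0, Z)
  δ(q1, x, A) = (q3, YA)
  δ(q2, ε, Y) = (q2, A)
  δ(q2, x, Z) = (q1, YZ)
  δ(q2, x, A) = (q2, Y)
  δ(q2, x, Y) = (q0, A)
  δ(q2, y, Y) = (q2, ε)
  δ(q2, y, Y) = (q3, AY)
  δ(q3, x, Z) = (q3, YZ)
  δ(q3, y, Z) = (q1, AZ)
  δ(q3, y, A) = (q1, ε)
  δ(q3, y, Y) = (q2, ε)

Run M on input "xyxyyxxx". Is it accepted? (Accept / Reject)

Reject

No computation consumes all input and reaches a final state.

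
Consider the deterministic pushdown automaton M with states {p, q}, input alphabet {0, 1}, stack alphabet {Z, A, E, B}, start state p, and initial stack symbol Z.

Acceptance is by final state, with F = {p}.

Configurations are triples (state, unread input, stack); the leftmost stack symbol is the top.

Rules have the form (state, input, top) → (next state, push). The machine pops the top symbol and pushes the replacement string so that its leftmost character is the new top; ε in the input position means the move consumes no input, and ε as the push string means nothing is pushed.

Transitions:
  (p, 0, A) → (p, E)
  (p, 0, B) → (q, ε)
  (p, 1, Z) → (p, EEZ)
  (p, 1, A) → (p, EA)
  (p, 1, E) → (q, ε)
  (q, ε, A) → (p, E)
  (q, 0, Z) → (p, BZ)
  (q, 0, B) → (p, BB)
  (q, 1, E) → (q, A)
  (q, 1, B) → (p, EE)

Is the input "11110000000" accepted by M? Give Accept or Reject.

(p, 11110000000, Z)
  read 1, top Z: go to p, push EEZ → (p, 1110000000, EEZ)
  read 1, top E: go to q, push ε → (q, 110000000, EZ)
  read 1, top E: go to q, push A → (q, 10000000, AZ)
  ε-move, top A: go to p, push E → (p, 10000000, EZ)
  read 1, top E: go to q, push ε → (q, 0000000, Z)
  read 0, top Z: go to p, push BZ → (p, 000000, BZ)
  read 0, top B: go to q, push ε → (q, 00000, Z)
  read 0, top Z: go to p, push BZ → (p, 0000, BZ)
  read 0, top B: go to q, push ε → (q, 000, Z)
  read 0, top Z: go to p, push BZ → (p, 00, BZ)
  read 0, top B: go to q, push ε → (q, 0, Z)
  read 0, top Z: go to p, push BZ → (p, ε, BZ)
All input consumed; state p ∈ F.

Accept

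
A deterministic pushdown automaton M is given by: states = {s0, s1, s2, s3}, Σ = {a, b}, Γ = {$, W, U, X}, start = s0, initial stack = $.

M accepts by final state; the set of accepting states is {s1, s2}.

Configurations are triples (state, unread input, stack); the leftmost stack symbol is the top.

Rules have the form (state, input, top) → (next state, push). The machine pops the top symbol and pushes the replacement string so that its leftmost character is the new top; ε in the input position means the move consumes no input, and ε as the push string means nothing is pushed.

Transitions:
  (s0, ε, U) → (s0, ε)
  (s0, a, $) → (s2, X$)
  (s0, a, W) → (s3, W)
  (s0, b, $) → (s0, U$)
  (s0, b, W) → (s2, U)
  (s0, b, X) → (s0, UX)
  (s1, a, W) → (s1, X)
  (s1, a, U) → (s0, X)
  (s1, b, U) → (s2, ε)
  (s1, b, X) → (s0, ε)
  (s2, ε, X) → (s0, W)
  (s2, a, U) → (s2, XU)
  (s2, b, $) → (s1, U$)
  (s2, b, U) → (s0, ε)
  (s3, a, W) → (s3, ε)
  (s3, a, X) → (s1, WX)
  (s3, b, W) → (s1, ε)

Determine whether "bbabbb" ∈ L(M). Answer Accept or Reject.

(s0, bbabbb, $) ⊢ (s0, babbb, U$) ⊢ (s0, babbb, $) ⊢ (s0, abbb, U$) ⊢ (s0, abbb, $) ⊢ (s2, bbb, X$) ⊢ (s0, bbb, W$) ⊢ (s2, bb, U$) ⊢ (s0, b, $) ⊢ (s0, ε, U$) ⊢ (s0, ε, $)
All input consumed; state s0 ∉ F and no further ε-move applies.

Reject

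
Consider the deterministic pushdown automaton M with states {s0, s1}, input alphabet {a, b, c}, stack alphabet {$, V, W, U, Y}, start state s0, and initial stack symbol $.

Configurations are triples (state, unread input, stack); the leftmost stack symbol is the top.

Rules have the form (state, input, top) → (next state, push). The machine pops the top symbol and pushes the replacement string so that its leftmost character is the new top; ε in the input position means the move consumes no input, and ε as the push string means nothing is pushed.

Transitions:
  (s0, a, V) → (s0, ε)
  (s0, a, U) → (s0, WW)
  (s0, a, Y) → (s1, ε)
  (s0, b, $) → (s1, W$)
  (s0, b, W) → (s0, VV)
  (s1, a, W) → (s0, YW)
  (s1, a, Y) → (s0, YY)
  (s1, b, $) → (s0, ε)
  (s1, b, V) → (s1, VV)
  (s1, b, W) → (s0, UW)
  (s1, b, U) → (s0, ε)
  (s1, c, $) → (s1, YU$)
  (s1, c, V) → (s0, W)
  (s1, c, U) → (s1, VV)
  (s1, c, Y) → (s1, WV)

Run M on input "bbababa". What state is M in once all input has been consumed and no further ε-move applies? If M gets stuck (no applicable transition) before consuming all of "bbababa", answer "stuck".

stuck

(s0, bbababa, $) ⊢ (s1, bababa, W$) ⊢ (s0, ababa, UW$) ⊢ (s0, baba, WWW$) ⊢ (s0, aba, VVWW$) ⊢ (s0, ba, VWW$)
No transition for (s0, b, top V); M blocks with input ba remaining.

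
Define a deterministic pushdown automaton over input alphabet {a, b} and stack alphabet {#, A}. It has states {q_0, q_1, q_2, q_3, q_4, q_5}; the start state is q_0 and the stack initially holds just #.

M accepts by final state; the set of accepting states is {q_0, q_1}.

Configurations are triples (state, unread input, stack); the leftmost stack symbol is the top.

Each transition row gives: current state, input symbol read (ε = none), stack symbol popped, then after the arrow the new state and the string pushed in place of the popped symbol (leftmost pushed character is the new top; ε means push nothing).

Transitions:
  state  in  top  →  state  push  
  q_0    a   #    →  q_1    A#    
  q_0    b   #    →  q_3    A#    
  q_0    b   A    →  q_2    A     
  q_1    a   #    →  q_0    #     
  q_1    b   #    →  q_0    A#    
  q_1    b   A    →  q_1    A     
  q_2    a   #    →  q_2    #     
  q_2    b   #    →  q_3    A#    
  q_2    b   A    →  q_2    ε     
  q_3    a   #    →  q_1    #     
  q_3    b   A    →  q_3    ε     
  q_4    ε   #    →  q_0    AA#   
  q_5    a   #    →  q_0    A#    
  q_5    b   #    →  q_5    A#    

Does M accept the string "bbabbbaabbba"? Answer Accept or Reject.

(q_0, bbabbbaabbba, #) ⊢ (q_3, babbbaabbba, A#) ⊢ (q_3, abbbaabbba, #) ⊢ (q_1, bbbaabbba, #) ⊢ (q_0, bbaabbba, A#) ⊢ (q_2, baabbba, A#) ⊢ (q_2, aabbba, #) ⊢ (q_2, abbba, #) ⊢ (q_2, bbba, #) ⊢ (q_3, bba, A#) ⊢ (q_3, ba, #)
No transition applies at (q_3, ba, #); input not fully consumed.

Reject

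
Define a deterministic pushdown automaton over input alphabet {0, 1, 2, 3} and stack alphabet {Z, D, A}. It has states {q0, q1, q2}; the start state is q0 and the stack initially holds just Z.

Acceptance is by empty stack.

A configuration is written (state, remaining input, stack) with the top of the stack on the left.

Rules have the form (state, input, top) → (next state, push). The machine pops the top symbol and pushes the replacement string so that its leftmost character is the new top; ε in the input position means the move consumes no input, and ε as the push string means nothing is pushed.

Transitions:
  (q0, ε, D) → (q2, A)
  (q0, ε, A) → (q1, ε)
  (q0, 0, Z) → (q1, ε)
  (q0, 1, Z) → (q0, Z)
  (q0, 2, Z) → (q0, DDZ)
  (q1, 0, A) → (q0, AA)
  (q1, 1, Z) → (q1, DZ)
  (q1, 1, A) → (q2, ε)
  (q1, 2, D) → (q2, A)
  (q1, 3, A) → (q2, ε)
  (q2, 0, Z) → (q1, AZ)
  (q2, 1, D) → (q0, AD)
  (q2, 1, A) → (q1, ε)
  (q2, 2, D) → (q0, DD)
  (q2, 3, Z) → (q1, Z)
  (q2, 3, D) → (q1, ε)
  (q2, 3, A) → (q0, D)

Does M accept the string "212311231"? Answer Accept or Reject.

Reject

(q0, 212311231, Z)
  read 2, top Z: go to q0, push DDZ → (q0, 12311231, DDZ)
  ε-move, top D: go to q2, push A → (q2, 12311231, ADZ)
  read 1, top A: go to q1, push ε → (q1, 2311231, DZ)
  read 2, top D: go to q2, push A → (q2, 311231, AZ)
  read 3, top A: go to q0, push D → (q0, 11231, DZ)
  ε-move, top D: go to q2, push A → (q2, 11231, AZ)
  read 1, top A: go to q1, push ε → (q1, 1231, Z)
  read 1, top Z: go to q1, push DZ → (q1, 231, DZ)
  read 2, top D: go to q2, push A → (q2, 31, AZ)
  read 3, top A: go to q0, push D → (q0, 1, DZ)
  ε-move, top D: go to q2, push A → (q2, 1, AZ)
  read 1, top A: go to q1, push ε → (q1, ε, Z)
All input consumed; stack is Z, not empty, and no further ε-move applies.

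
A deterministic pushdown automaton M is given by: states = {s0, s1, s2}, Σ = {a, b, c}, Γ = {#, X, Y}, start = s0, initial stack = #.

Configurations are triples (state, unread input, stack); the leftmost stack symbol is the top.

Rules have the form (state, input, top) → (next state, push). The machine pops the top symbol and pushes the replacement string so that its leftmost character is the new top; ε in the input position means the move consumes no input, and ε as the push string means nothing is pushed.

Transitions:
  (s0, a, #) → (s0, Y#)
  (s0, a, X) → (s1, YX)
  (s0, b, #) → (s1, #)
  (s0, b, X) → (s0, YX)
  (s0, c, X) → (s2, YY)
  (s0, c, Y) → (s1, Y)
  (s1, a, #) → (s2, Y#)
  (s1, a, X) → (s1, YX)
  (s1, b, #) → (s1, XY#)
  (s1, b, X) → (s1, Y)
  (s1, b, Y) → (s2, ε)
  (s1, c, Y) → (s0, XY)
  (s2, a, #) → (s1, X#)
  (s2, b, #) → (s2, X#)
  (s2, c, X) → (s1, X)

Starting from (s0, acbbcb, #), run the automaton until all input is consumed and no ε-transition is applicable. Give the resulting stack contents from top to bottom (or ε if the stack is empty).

Y#

(s0, acbbcb, #)
  read a, top #: go to s0, push Y# → (s0, cbbcb, Y#)
  read c, top Y: go to s1, push Y → (s1, bbcb, Y#)
  read b, top Y: go to s2, push ε → (s2, bcb, #)
  read b, top #: go to s2, push X# → (s2, cb, X#)
  read c, top X: go to s1, push X → (s1, b, X#)
  read b, top X: go to s1, push Y → (s1, ε, Y#)
All input consumed in state s1 with stack Y#.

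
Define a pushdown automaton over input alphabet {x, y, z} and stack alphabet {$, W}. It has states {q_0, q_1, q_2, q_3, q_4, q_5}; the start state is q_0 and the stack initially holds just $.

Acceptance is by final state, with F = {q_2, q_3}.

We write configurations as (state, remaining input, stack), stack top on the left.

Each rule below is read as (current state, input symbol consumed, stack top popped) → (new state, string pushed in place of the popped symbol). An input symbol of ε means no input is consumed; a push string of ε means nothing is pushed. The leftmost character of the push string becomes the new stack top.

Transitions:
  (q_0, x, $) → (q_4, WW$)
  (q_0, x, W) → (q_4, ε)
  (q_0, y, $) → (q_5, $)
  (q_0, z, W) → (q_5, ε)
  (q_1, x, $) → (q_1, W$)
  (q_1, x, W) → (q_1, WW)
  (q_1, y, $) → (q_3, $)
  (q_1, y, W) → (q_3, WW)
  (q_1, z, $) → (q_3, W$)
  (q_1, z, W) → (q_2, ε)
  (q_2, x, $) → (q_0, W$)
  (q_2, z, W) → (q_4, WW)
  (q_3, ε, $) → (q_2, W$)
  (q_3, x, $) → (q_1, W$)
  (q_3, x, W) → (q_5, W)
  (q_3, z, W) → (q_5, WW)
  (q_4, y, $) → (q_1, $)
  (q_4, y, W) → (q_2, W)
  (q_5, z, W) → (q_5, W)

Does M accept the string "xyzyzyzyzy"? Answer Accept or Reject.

Accept

One accepting computation: (q_0, xyzyzyzyzy, $) ⊢ (q_4, yzyzyzyzy, WW$) ⊢ (q_2, zyzyzyzy, WW$) ⊢ (q_4, yzyzyzy, WWW$) ⊢ (q_2, zyzyzy, WWW$) ⊢ (q_4, yzyzy, WWWW$) ⊢ (q_2, zyzy, WWWW$) ⊢ (q_4, yzy, WWWWW$) ⊢ (q_2, zy, WWWWW$) ⊢ (q_4, y, WWWWWW$) ⊢ (q_2, ε, WWWWWW$)
All input consumed and state q_2 ∈ F.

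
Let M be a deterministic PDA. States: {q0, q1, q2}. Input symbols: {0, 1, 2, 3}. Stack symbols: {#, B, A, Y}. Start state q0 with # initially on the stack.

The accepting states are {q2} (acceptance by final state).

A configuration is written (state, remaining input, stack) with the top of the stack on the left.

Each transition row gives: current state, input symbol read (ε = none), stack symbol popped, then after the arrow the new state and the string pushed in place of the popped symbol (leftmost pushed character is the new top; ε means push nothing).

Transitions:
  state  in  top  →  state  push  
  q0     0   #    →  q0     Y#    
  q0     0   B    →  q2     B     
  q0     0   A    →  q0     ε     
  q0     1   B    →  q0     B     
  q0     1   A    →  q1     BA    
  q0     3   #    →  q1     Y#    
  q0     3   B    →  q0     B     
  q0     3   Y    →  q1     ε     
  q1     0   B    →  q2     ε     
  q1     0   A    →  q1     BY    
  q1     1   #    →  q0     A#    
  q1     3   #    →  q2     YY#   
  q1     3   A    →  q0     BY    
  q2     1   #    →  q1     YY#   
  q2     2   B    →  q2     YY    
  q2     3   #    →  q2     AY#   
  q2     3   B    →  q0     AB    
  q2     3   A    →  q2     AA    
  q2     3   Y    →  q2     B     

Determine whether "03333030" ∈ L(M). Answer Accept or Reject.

(q0, 03333030, #)
  read 0, top #: go to q0, push Y# → (q0, 3333030, Y#)
  read 3, top Y: go to q1, push ε → (q1, 333030, #)
  read 3, top #: go to q2, push YY# → (q2, 33030, YY#)
  read 3, top Y: go to q2, push B → (q2, 3030, BY#)
  read 3, top B: go to q0, push AB → (q0, 030, ABY#)
  read 0, top A: go to q0, push ε → (q0, 30, BY#)
  read 3, top B: go to q0, push B → (q0, 0, BY#)
  read 0, top B: go to q2, push B → (q2, ε, BY#)
All input consumed; state q2 ∈ F.

Accept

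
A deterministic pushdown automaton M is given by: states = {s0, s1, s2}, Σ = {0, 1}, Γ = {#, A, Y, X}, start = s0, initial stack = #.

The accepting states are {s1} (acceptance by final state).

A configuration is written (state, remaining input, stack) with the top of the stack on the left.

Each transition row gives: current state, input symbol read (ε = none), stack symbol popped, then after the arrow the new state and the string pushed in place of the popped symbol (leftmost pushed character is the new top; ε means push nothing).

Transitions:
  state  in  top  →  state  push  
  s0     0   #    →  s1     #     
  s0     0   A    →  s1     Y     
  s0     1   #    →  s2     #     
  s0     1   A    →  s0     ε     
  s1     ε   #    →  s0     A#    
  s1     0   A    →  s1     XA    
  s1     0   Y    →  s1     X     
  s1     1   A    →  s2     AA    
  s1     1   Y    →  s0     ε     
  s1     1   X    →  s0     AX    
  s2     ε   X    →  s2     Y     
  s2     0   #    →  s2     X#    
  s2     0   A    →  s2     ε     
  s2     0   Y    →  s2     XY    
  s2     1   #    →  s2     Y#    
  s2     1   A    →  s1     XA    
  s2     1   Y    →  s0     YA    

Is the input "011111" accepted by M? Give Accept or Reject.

(s0, 011111, #)
  read 0, top #: go to s1, push # → (s1, 11111, #)
  ε-move, top #: go to s0, push A# → (s0, 11111, A#)
  read 1, top A: go to s0, push ε → (s0, 1111, #)
  read 1, top #: go to s2, push # → (s2, 111, #)
  read 1, top #: go to s2, push Y# → (s2, 11, Y#)
  read 1, top Y: go to s0, push YA → (s0, 1, YA#)
No transition applies at (s0, 1, YA#); input not fully consumed.

Reject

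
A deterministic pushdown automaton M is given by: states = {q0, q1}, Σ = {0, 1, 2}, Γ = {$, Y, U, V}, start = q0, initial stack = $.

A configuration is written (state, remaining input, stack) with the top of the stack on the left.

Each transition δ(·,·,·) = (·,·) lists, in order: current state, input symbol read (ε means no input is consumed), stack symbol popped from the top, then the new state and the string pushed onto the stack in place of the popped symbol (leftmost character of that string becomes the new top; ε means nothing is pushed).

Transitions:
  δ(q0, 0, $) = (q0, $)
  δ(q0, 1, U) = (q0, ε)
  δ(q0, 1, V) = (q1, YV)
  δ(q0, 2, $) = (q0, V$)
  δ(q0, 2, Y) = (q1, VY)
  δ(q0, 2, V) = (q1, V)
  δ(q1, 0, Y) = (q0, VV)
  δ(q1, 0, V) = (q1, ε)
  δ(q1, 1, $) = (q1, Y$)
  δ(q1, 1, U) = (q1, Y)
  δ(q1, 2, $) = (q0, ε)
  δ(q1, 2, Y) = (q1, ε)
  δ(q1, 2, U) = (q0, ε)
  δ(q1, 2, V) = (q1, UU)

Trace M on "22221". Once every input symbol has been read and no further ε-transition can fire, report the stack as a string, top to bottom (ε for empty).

(q0, 22221, $) ⊢ (q0, 2221, V$) ⊢ (q1, 221, V$) ⊢ (q1, 21, UU$) ⊢ (q0, 1, U$) ⊢ (q0, ε, $)
All input consumed in state q0 with stack $.

$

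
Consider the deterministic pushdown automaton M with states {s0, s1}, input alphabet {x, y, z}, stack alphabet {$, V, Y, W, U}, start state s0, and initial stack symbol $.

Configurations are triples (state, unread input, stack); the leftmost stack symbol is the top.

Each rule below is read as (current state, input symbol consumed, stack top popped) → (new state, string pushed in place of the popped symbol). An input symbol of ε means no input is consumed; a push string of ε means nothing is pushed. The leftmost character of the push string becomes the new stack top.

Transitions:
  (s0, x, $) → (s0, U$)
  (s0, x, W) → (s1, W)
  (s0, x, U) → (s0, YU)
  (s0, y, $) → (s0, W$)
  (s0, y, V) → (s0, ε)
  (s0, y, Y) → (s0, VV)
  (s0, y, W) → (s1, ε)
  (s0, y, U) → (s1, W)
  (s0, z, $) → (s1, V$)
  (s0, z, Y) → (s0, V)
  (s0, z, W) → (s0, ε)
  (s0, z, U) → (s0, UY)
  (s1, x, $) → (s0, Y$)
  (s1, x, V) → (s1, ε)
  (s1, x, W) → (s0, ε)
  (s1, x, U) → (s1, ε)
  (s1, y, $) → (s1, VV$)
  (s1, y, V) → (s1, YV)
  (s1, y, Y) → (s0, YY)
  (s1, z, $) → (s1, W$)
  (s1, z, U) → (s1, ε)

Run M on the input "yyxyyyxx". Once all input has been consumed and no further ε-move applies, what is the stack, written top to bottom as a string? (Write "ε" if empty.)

(s0, yyxyyyxx, $)
  read y, top $: go to s0, push W$ → (s0, yxyyyxx, W$)
  read y, top W: go to s1, push ε → (s1, xyyyxx, $)
  read x, top $: go to s0, push Y$ → (s0, yyyxx, Y$)
  read y, top Y: go to s0, push VV → (s0, yyxx, VV$)
  read y, top V: go to s0, push ε → (s0, yxx, V$)
  read y, top V: go to s0, push ε → (s0, xx, $)
  read x, top $: go to s0, push U$ → (s0, x, U$)
  read x, top U: go to s0, push YU → (s0, ε, YU$)
All input consumed in state s0 with stack YU$.

YU$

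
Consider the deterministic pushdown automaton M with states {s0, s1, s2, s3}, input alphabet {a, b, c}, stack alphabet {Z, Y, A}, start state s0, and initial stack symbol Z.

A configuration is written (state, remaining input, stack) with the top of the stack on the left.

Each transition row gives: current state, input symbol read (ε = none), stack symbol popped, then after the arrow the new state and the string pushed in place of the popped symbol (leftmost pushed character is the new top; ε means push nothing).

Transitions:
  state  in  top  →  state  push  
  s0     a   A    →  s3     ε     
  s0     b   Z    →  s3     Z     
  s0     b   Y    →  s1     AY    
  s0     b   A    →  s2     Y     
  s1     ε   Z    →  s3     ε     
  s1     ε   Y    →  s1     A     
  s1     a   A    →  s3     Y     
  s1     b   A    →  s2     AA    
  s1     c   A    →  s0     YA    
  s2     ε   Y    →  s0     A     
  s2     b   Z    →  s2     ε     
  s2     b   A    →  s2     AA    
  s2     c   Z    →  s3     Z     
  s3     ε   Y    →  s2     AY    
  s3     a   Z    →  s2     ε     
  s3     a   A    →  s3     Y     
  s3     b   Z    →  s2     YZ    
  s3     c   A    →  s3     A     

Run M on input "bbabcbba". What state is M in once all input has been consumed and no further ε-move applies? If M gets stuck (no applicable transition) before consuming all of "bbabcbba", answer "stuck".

stuck

(s0, bbabcbba, Z) ⊢ (s3, babcbba, Z) ⊢ (s2, abcbba, YZ) ⊢ (s0, abcbba, AZ) ⊢ (s3, bcbba, Z) ⊢ (s2, cbba, YZ) ⊢ (s0, cbba, AZ)
No transition for (s0, c, top A); M blocks with input cbba remaining.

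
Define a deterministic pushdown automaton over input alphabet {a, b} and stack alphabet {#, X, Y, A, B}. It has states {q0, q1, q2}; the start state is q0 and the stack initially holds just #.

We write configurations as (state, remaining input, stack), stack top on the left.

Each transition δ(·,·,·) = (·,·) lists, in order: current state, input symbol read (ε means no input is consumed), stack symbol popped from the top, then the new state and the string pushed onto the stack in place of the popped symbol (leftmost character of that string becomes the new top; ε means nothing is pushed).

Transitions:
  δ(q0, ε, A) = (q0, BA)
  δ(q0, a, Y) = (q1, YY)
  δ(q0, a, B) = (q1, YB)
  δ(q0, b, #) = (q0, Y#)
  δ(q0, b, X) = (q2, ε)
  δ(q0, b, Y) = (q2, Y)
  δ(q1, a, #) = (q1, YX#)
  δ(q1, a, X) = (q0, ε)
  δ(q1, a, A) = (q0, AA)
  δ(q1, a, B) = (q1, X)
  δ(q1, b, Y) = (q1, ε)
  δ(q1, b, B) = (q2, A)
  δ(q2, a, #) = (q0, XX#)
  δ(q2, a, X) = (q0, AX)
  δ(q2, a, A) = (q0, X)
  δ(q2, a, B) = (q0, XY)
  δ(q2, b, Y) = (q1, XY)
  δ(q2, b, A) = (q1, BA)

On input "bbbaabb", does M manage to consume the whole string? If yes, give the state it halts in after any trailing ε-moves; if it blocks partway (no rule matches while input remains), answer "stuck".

q1

(q0, bbbaabb, #) ⊢ (q0, bbaabb, Y#) ⊢ (q2, baabb, Y#) ⊢ (q1, aabb, XY#) ⊢ (q0, abb, Y#) ⊢ (q1, bb, YY#) ⊢ (q1, b, Y#) ⊢ (q1, ε, #)
All input consumed; M is in state q1.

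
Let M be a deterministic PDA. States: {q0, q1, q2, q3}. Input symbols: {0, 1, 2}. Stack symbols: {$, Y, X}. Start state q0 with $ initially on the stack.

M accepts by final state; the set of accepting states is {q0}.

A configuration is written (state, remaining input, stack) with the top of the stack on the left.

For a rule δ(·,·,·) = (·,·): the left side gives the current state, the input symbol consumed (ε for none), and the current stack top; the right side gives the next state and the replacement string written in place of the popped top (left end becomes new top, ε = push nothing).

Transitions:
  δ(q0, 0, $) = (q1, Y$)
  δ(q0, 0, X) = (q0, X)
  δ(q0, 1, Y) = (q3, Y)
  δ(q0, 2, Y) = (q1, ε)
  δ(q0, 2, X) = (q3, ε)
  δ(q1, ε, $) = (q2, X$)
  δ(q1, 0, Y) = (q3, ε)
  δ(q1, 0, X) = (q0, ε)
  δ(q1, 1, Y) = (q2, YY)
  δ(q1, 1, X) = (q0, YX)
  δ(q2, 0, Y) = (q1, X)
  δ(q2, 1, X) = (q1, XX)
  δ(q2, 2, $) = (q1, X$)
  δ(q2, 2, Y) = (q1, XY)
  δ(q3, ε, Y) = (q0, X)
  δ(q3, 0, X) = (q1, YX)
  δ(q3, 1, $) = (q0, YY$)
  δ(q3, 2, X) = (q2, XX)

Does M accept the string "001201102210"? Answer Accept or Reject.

Reject

(q0, 001201102210, $)
  read 0, top $: go to q1, push Y$ → (q1, 01201102210, Y$)
  read 0, top Y: go to q3, push ε → (q3, 1201102210, $)
  read 1, top $: go to q0, push YY$ → (q0, 201102210, YY$)
  read 2, top Y: go to q1, push ε → (q1, 01102210, Y$)
  read 0, top Y: go to q3, push ε → (q3, 1102210, $)
  read 1, top $: go to q0, push YY$ → (q0, 102210, YY$)
  read 1, top Y: go to q3, push Y → (q3, 02210, YY$)
  ε-move, top Y: go to q0, push X → (q0, 02210, XY$)
  read 0, top X: go to q0, push X → (q0, 2210, XY$)
  read 2, top X: go to q3, push ε → (q3, 210, Y$)
  ε-move, top Y: go to q0, push X → (q0, 210, X$)
  read 2, top X: go to q3, push ε → (q3, 10, $)
  read 1, top $: go to q0, push YY$ → (q0, 0, YY$)
No transition applies at (q0, 0, YY$); input not fully consumed.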